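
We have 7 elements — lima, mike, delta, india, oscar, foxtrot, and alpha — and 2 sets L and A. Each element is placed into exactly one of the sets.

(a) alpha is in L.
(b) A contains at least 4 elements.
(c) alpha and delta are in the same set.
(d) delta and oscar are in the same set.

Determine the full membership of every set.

From (a): alpha ∈ L.
(c): delta matches alpha: delta ∈ L.
(d): oscar matches delta: oscar ∈ L.
(b): only 4 candidates remain for A, so all are in.

L = {alpha, delta, oscar}; A = {foxtrot, india, lima, mike}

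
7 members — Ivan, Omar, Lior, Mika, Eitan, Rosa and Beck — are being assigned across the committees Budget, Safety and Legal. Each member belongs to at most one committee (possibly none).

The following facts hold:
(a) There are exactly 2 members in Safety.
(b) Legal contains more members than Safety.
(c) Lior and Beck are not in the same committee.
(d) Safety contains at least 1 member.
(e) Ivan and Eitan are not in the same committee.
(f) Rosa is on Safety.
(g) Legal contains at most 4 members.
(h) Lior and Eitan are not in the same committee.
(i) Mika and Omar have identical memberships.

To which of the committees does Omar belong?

Omar: Legal

From (f): Rosa ∈ Safety.
Suppose Omar ∈ Budget: no assignment then satisfies all the clues, so Omar ∉ Budget.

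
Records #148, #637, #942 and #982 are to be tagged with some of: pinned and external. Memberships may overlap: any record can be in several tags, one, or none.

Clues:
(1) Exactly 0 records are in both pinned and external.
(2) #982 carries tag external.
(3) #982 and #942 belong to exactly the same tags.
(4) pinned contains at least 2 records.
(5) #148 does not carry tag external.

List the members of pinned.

pinned = {#148, #637}

From (2): #982 ∈ external.
From (5): #148 ∉ external.
(3): #942 matches #982: #942 ∈ external.
Suppose #148 ∉ pinned: no assignment then satisfies all the clues, so #148 ∈ pinned.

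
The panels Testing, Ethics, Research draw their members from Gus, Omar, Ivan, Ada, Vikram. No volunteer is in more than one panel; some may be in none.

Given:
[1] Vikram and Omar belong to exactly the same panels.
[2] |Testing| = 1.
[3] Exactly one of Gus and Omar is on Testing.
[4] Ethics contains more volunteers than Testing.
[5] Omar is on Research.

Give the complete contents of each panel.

Testing = {Gus}; Ethics = {Ada, Ivan}; Research = {Omar, Vikram}

From (5): Omar ∈ Research.
(1): Vikram matches Omar: Vikram ∉ Testing.
(1): Vikram matches Omar: Vikram ∉ Ethics.
(1): Vikram matches Omar: Vikram ∈ Research.
(3) (exactly one): Gus ∈ Testing.
(2): Testing already has 1, so the rest are out.
Suppose Ivan ∉ Ethics: no assignment then satisfies all the clues, so Ivan ∈ Ethics.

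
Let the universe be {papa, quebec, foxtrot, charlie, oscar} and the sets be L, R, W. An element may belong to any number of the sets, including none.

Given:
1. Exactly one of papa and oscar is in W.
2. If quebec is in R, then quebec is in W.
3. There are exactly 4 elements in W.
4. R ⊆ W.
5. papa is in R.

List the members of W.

W = {charlie, foxtrot, papa, quebec}

From (5): papa ∈ R.
(4) with papa ∈ R: papa ∈ W.
(1) (exactly one): oscar ∉ W.
(3): only 4 candidates remain for W, so all are in.
(4) contrapositive: oscar ∉ R.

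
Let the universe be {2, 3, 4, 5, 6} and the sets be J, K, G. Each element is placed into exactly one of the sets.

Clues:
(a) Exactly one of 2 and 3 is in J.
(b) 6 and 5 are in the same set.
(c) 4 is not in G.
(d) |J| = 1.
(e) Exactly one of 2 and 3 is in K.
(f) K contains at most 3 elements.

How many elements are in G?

2

From (c): 4 ∉ G.
Suppose 2 ∈ G: no assignment then satisfies all the clues, so 2 ∉ G.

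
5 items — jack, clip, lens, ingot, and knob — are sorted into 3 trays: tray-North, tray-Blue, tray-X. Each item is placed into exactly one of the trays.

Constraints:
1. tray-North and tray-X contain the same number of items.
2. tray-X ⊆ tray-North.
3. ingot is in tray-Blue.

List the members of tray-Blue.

tray-Blue = {clip, ingot, jack, knob, lens}

From (3): ingot ∈ tray-Blue.
Suppose jack ∉ tray-Blue: no assignment then satisfies all the clues, so jack ∈ tray-Blue.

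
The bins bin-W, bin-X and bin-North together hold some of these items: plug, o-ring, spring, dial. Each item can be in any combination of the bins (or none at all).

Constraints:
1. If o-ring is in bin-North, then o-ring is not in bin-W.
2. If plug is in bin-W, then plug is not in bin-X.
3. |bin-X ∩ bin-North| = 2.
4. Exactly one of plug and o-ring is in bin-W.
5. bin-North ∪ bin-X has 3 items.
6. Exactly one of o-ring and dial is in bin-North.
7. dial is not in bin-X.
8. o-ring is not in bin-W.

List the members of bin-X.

bin-X = {o-ring, spring}

From (7): dial ∉ bin-X.
From (8): o-ring ∉ bin-W.
(4) (exactly one): plug ∈ bin-W.
(2): plug ∉ bin-X.
Suppose o-ring ∉ bin-X: no assignment then satisfies all the clues, so o-ring ∈ bin-X.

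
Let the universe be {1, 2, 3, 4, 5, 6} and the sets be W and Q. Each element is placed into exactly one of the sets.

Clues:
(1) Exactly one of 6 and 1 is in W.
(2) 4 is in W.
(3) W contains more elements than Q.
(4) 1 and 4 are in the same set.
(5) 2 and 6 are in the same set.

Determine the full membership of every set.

W = {1, 3, 4, 5}; Q = {2, 6}

From (2): 4 ∈ W.
(4): 1 matches 4: 1 ∈ W.
(1) (exactly one): 6 ∉ W.
(5): 2 matches 6: 2 ∉ W.
Only one set left: 2 ∈ Q.
Only one set left: 6 ∈ Q.
Suppose 3 ∉ W: no assignment then satisfies all the clues, so 3 ∈ W.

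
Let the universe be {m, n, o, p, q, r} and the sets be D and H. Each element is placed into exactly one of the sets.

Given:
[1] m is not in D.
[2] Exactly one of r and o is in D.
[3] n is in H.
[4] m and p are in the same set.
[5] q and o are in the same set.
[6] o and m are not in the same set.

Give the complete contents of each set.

D = {o, q}; H = {m, n, p, r}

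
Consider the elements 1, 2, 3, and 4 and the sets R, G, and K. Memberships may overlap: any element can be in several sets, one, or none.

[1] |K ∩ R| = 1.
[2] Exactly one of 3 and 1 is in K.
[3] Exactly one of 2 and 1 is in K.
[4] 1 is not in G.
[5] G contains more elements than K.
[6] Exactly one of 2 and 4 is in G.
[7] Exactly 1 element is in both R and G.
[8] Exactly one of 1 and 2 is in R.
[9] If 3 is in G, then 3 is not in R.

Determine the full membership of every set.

R = {1, 4}; G = {3, 4}; K = {1}

From (4): 1 ∉ G.
Suppose 1 ∉ R: no assignment then satisfies all the clues, so 1 ∈ R.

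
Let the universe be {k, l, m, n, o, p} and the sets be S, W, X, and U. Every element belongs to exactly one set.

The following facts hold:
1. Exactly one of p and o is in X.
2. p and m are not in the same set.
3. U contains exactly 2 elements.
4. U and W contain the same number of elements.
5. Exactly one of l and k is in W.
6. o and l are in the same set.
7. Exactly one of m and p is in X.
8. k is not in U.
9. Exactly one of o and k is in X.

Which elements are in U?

U = {m, n}

From (8): k ∉ U.
Suppose l ∈ U: no assignment then satisfies all the clues, so l ∉ U.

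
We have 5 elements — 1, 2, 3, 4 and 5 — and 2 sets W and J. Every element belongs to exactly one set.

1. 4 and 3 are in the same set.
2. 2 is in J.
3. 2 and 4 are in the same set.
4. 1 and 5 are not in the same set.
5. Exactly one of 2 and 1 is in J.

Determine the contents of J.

From (2): 2 ∈ J.
(3): 4 matches 2: 4 ∉ W.
(3): 4 matches 2: 4 ∈ J.
(5) (exactly one): 1 ∉ J.
Only one set left: 1 ∈ W.
(1): 3 matches 4: 3 ∉ W.
(1): 3 matches 4: 3 ∈ J.
(4): 5 ∉ W.
Only one set left: 5 ∈ J.

J = {2, 3, 4, 5}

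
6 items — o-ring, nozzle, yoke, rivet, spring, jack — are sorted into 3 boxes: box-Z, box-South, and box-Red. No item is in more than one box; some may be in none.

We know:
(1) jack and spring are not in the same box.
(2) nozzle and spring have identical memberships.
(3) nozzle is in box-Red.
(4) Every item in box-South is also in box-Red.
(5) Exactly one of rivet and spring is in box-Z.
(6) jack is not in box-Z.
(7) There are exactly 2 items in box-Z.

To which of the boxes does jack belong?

jack: none

From (3): nozzle ∈ box-Red.
From (6): jack ∉ box-Z.
(2): spring matches nozzle: spring ∉ box-Z.
(2): spring matches nozzle: spring ∉ box-South.
(2): spring matches nozzle: spring ∈ box-Red.
(5) (exactly one): rivet ∈ box-Z.
(1): jack ∉ box-Red.
(4) contrapositive: jack ∉ box-South.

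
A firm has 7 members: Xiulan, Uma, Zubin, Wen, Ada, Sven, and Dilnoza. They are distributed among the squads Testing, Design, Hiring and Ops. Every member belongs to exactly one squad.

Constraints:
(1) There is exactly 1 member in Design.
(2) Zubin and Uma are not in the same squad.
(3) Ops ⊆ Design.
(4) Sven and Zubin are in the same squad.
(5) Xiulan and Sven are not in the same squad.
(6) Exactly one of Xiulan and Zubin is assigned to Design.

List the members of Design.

Design = {Xiulan}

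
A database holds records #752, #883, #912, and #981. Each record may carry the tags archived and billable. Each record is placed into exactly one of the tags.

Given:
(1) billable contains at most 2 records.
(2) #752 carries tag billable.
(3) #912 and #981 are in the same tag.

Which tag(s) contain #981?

#981: archived

From (2): #752 ∈ billable.
Suppose #981 ∉ archived: no assignment then satisfies all the clues, so #981 ∈ archived.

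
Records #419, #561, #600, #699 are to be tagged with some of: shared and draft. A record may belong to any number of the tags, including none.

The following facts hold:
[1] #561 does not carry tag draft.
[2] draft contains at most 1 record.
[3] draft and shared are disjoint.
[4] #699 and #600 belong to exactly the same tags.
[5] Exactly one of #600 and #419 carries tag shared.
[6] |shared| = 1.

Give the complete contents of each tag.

shared = {#419}; draft = {}

From (1): #561 ∉ draft.
Suppose #419 ∉ shared: no assignment then satisfies all the clues, so #419 ∈ shared.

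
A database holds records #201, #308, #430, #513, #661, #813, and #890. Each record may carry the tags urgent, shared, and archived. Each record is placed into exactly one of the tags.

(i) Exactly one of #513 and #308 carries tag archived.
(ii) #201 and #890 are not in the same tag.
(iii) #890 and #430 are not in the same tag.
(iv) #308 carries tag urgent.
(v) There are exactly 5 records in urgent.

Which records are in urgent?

urgent = {#201, #308, #430, #661, #813}

From (iv): #308 ∈ urgent.
(i) (exactly one): #513 ∈ archived.
Suppose #201 ∉ urgent: no assignment then satisfies all the clues, so #201 ∈ urgent.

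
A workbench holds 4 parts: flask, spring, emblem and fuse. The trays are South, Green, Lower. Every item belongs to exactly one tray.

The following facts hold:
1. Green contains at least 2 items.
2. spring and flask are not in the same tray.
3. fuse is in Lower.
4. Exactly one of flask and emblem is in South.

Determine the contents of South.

South = {flask}

From (3): fuse ∈ Lower.
Suppose flask ∉ South: no assignment then satisfies all the clues, so flask ∈ South.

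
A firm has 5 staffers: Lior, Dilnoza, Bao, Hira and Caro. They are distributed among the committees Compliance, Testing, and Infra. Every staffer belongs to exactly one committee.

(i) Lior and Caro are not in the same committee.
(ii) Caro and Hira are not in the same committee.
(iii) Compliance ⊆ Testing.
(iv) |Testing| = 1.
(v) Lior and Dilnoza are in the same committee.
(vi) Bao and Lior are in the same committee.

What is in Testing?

Testing = {Caro}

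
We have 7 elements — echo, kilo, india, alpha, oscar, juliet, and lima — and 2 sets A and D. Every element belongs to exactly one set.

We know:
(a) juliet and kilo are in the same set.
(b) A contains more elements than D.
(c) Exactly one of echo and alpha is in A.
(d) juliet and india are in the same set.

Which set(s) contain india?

india: A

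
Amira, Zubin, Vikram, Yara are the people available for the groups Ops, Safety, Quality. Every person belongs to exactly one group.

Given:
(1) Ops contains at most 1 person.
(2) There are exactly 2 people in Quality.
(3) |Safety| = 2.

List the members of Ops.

Ops = {}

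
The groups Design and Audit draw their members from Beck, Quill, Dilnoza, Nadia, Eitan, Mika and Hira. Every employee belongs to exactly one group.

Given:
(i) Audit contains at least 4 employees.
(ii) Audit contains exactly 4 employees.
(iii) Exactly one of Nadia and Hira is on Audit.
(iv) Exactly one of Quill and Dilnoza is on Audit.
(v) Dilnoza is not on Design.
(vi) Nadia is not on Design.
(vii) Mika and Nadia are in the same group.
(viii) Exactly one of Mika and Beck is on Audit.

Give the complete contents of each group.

From (v): Dilnoza ∉ Design.
From (vi): Nadia ∉ Design.
(vii): Mika matches Nadia: Mika ∉ Design.
Only one group left: Dilnoza ∈ Audit.
Only one group left: Nadia ∈ Audit.
Only one group left: Mika ∈ Audit.
(iii) (exactly one): Hira ∉ Audit.
(iv) (exactly one): Quill ∉ Audit.
(viii) (exactly one): Beck ∉ Audit.
Only one group left: Beck ∈ Design.
Only one group left: Quill ∈ Design.
(i): only 4 candidates remain for Audit, so all are in.

Design = {Beck, Hira, Quill}; Audit = {Dilnoza, Eitan, Mika, Nadia}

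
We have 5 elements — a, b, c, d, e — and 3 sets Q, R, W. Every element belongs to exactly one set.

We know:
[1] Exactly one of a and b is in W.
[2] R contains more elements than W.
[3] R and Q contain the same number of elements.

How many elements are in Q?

2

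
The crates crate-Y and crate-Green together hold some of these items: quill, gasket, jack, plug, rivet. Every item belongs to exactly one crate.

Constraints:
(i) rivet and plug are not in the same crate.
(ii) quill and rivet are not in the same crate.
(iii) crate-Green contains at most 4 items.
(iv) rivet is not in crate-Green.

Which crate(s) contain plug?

plug: crate-Green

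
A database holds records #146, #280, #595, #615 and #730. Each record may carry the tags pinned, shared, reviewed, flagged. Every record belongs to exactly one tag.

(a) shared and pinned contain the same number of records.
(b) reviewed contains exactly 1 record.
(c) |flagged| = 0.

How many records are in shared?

2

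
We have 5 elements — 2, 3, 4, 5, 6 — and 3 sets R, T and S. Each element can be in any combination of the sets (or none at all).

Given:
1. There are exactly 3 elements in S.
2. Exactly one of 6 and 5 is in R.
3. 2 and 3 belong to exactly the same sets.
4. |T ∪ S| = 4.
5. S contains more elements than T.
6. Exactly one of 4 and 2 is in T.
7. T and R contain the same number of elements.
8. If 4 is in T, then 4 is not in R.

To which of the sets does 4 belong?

4: T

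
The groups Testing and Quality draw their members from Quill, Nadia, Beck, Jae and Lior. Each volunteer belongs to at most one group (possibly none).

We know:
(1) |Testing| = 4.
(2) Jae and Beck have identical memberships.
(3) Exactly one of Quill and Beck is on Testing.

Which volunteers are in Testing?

Testing = {Beck, Jae, Lior, Nadia}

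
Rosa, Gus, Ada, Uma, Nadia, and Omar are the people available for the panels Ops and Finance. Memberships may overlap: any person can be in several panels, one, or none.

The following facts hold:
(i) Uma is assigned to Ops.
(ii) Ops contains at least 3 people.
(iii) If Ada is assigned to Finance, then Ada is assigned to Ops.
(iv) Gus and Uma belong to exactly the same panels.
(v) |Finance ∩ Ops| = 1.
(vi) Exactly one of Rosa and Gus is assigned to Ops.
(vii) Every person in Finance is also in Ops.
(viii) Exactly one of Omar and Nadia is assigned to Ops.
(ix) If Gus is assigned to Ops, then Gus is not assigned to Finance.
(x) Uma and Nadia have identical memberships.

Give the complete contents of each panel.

From (i): Uma ∈ Ops.
(iv): Gus matches Uma: Gus ∈ Ops.
(vi) (exactly one): Rosa ∉ Ops.
(vii) contrapositive: Rosa ∉ Finance.
(ix): Gus ∉ Finance.
(x): Nadia matches Uma: Nadia ∈ Ops.
(iv): Uma matches Gus: Uma ∉ Finance.
(viii) (exactly one): Omar ∉ Ops.
(x): Nadia matches Uma: Nadia ∉ Finance.
(vii) contrapositive: Omar ∉ Finance.
Suppose Ada ∉ Ops: no assignment then satisfies all the clues, so Ada ∈ Ops.

Ops = {Ada, Gus, Nadia, Uma}; Finance = {Ada}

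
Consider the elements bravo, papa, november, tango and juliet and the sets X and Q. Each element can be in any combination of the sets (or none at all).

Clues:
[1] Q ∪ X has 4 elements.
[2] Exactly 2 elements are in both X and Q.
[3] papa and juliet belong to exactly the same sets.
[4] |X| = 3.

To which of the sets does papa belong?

papa: Q, X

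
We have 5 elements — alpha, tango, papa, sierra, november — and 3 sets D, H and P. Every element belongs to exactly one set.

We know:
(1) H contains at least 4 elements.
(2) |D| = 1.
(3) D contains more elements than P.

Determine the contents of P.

P = {}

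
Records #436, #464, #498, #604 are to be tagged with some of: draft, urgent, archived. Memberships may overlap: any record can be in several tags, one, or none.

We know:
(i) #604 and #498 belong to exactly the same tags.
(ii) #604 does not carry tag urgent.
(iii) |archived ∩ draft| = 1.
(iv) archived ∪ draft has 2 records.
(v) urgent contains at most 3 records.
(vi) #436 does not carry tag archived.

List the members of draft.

draft = {#436, #464}

From (ii): #604 ∉ urgent.
From (vi): #436 ∉ archived.
(i): #498 matches #604: #498 ∉ urgent.
Suppose #436 ∉ draft: no assignment then satisfies all the clues, so #436 ∈ draft.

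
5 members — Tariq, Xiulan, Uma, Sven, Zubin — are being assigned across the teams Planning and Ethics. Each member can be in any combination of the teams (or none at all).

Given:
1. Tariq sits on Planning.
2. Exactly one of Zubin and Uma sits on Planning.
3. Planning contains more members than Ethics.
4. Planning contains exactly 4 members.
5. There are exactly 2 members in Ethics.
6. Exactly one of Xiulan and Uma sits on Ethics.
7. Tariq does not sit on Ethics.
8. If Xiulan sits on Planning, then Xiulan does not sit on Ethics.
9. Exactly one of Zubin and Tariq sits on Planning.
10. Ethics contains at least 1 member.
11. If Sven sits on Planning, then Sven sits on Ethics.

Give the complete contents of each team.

From (1): Tariq ∈ Planning.
From (7): Tariq ∉ Ethics.
(9) (exactly one): Zubin ∉ Planning.
(2) (exactly one): Uma ∈ Planning.
(4): only 4 candidates remain for Planning, so all are in.
(8): Xiulan ∉ Ethics.
(11): Sven ∈ Ethics.
(6) (exactly one): Uma ∈ Ethics.
(5): Ethics already has 2, so the rest are out.

Planning = {Sven, Tariq, Uma, Xiulan}; Ethics = {Sven, Uma}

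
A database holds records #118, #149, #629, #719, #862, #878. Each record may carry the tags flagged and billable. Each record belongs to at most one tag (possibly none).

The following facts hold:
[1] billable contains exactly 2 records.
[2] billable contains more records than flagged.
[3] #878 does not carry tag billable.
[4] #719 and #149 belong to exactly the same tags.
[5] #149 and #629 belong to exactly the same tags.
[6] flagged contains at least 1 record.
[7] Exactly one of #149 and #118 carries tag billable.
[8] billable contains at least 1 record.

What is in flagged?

flagged = {#878}

From (3): #878 ∉ billable.
Suppose #118 ∈ flagged: no assignment then satisfies all the clues, so #118 ∉ flagged.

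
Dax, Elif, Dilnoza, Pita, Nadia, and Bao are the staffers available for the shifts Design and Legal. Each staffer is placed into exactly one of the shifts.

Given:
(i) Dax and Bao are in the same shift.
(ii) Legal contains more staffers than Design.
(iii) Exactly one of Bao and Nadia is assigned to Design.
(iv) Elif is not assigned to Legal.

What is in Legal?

Legal = {Bao, Dax, Dilnoza, Pita}

From (iv): Elif ∉ Legal.
Only one shift left: Elif ∈ Design.
Suppose Dax ∉ Legal: no assignment then satisfies all the clues, so Dax ∈ Legal.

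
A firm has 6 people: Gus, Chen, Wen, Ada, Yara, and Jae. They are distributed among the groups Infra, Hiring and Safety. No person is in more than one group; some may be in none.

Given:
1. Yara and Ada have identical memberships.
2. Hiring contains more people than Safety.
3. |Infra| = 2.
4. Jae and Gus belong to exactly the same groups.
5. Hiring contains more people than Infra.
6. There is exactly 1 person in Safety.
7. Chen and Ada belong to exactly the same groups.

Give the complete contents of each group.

Infra = {Gus, Jae}; Hiring = {Ada, Chen, Yara}; Safety = {Wen}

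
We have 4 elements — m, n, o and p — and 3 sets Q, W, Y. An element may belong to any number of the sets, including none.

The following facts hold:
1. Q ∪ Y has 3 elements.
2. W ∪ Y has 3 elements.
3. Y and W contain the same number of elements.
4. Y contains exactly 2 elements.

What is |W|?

2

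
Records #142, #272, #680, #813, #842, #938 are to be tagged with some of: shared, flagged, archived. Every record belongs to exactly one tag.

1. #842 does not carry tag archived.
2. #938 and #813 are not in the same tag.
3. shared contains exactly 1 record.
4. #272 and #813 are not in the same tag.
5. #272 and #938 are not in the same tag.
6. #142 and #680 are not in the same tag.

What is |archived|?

From (1): #842 ∉ archived.
Suppose #142 ∈ shared: no assignment then satisfies all the clues, so #142 ∉ shared.

2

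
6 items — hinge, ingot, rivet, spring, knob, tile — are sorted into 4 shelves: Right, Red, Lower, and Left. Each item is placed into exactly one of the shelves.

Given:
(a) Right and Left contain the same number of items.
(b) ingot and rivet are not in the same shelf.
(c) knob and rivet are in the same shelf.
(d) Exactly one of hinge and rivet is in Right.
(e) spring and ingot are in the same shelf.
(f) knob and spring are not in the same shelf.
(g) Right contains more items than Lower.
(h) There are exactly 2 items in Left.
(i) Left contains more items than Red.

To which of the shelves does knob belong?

knob: Right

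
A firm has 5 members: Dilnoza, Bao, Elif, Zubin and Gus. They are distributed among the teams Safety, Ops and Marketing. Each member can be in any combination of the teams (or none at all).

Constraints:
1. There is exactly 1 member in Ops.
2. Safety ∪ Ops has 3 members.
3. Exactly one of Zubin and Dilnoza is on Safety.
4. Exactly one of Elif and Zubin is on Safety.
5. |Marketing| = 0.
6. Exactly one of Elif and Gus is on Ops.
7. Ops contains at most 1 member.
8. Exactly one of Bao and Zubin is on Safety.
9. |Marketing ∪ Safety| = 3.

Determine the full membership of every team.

Safety = {Bao, Dilnoza, Elif}; Ops = {Elif}; Marketing = {}

(5): Marketing already has 0, so the rest are out.
Suppose Dilnoza ∉ Safety: no assignment then satisfies all the clues, so Dilnoza ∈ Safety.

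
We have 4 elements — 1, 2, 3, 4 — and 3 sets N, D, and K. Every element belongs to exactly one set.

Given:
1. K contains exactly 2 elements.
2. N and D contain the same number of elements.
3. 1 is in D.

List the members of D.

D = {1}

From (3): 1 ∈ D.
Suppose 2 ∈ D: no assignment then satisfies all the clues, so 2 ∉ D.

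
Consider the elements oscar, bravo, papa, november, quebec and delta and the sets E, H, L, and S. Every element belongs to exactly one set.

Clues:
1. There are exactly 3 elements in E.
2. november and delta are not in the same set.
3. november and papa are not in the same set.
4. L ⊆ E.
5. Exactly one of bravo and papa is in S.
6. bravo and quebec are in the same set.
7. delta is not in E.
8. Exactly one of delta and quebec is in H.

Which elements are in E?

E = {bravo, november, quebec}

From (7): delta ∉ E.
(4) contrapositive: delta ∉ L.
Suppose oscar ∈ E: no assignment then satisfies all the clues, so oscar ∉ E.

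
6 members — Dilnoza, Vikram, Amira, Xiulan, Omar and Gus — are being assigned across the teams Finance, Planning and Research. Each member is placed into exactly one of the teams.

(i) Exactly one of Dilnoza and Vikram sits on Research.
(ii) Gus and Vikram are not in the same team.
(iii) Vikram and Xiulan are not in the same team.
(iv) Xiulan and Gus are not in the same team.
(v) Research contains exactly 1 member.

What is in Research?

Research = {Vikram}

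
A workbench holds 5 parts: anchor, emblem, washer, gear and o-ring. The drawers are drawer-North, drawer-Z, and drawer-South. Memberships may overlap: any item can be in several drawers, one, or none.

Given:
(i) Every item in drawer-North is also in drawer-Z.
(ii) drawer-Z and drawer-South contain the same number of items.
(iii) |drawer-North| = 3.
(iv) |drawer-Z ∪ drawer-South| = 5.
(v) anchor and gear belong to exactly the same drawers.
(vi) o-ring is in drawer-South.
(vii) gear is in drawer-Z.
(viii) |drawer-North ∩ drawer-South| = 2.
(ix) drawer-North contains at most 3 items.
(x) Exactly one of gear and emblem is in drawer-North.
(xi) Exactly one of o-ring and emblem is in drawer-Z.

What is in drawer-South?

drawer-South = {anchor, emblem, gear, o-ring}

From (vi): o-ring ∈ drawer-South.
From (vii): gear ∈ drawer-Z.
(v): anchor matches gear: anchor ∈ drawer-Z.
Suppose anchor ∉ drawer-South: no assignment then satisfies all the clues, so anchor ∈ drawer-South.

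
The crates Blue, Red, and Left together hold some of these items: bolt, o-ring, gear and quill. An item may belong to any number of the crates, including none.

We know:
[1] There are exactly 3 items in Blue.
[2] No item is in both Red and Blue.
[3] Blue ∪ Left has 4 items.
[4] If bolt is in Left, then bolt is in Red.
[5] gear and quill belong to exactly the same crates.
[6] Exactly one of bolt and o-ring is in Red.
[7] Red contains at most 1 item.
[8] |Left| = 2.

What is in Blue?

Blue = {gear, o-ring, quill}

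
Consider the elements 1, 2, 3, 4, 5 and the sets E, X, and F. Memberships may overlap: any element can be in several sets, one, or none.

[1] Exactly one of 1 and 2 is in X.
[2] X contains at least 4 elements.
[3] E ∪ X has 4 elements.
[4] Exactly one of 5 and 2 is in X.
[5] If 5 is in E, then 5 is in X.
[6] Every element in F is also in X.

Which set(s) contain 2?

2: none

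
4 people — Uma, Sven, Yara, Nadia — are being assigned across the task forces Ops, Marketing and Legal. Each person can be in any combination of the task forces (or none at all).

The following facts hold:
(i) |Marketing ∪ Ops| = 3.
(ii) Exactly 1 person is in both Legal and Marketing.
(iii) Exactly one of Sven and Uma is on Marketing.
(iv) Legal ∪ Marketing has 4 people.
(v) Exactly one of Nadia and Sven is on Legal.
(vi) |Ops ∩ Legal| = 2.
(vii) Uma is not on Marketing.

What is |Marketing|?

2

From (vii): Uma ∉ Marketing.
(iii) (exactly one): Sven ∈ Marketing.
Suppose Uma ∉ Legal: no assignment then satisfies all the clues, so Uma ∈ Legal.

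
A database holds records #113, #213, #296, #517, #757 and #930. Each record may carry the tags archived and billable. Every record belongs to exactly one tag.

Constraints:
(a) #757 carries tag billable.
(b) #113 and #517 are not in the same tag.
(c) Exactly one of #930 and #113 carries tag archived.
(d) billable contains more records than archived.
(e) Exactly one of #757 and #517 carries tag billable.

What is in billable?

billable = {#113, #213, #296, #757}

From (a): #757 ∈ billable.
(e) (exactly one): #517 ∉ billable.
Only one tag left: #517 ∈ archived.
(b): #113 ∉ archived.
(c) (exactly one): #930 ∈ archived.
Only one tag left: #113 ∈ billable.
Suppose #213 ∉ billable: no assignment then satisfies all the clues, so #213 ∈ billable.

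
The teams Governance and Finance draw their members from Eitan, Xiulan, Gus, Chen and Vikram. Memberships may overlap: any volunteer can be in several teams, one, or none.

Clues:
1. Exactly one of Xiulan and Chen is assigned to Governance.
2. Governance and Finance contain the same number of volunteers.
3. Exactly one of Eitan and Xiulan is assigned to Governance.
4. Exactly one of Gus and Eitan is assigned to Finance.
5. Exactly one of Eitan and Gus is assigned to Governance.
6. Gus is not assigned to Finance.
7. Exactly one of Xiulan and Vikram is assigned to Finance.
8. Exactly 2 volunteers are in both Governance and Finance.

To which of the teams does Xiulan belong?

Xiulan: Finance

From (6): Gus ∉ Finance.
(4) (exactly one): Eitan ∈ Finance.
Suppose Xiulan ∈ Governance: no assignment then satisfies all the clues, so Xiulan ∉ Governance.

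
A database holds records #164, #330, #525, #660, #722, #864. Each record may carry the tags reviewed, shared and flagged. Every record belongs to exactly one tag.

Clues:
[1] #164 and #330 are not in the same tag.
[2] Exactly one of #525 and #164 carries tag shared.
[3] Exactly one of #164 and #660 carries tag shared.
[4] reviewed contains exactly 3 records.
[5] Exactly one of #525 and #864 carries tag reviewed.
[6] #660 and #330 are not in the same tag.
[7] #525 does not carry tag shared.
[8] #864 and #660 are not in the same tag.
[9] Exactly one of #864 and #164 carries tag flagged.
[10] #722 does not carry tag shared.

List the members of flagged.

From (7): #525 ∉ shared.
From (10): #722 ∉ shared.
(2) (exactly one): #164 ∈ shared.
(3) (exactly one): #660 ∉ shared.
(9) (exactly one): #864 ∈ flagged.
(1): #330 ∉ shared.
(5) (exactly one): #525 ∈ reviewed.
(8): #660 ∉ flagged.
Only one tag left: #660 ∈ reviewed.
(6): #330 ∉ reviewed.
Only one tag left: #330 ∈ flagged.
(4): only 3 candidates remain for reviewed, so all are in.

flagged = {#330, #864}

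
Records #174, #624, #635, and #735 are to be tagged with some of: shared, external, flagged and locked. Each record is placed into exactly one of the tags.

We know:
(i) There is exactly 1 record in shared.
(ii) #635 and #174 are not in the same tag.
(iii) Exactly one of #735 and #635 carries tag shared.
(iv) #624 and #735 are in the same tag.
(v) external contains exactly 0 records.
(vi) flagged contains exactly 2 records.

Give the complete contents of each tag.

shared = {#635}; external = {}; flagged = {#624, #735}; locked = {#174}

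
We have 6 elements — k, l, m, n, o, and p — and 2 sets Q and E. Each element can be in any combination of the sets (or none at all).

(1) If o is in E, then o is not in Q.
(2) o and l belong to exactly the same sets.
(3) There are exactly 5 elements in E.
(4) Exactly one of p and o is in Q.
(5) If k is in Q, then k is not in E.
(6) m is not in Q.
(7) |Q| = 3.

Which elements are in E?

E = {l, m, n, o, p}

From (6): m ∉ Q.
Suppose k ∈ E: no assignment then satisfies all the clues, so k ∉ E.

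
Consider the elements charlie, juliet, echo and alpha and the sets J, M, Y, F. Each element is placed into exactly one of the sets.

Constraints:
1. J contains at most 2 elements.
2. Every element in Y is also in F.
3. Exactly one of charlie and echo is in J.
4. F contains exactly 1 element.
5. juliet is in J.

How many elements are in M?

1

From (5): juliet ∈ J.
Suppose charlie ∈ Y: no assignment then satisfies all the clues, so charlie ∉ Y.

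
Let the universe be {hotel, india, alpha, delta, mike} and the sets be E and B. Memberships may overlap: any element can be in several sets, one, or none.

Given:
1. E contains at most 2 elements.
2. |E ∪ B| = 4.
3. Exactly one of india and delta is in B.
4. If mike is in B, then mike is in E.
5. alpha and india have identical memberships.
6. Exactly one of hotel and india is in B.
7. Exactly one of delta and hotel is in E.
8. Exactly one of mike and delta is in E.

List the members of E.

E = {hotel, mike}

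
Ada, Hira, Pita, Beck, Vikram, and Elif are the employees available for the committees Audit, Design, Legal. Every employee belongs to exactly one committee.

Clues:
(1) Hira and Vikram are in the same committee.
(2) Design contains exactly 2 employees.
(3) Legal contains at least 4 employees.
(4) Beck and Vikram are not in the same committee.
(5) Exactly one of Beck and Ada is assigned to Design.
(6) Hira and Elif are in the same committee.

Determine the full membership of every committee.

Audit = {}; Design = {Beck, Pita}; Legal = {Ada, Elif, Hira, Vikram}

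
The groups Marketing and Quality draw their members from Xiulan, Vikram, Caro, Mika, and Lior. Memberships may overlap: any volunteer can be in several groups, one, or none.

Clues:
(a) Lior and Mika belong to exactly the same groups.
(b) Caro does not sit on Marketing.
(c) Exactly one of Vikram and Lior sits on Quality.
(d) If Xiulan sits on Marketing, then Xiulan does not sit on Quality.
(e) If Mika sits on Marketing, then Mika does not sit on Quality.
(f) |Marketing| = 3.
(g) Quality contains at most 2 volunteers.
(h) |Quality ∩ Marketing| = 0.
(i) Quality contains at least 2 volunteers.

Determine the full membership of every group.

Marketing = {Lior, Mika, Xiulan}; Quality = {Caro, Vikram}

From (b): Caro ∉ Marketing.
Suppose Xiulan ∉ Marketing: no assignment then satisfies all the clues, so Xiulan ∈ Marketing.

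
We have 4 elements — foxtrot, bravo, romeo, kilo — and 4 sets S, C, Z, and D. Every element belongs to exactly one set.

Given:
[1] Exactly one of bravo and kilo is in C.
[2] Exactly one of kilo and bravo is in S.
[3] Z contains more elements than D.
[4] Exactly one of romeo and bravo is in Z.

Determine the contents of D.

D = {}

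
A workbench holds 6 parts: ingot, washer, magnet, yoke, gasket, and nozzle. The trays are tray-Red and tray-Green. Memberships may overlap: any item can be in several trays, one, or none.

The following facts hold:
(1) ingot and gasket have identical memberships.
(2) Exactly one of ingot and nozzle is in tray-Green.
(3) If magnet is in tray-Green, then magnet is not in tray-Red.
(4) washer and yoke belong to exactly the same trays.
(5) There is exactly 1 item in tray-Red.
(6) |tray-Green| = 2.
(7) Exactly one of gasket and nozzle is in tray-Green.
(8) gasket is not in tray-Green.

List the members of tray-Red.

tray-Red = {nozzle}

From (8): gasket ∉ tray-Green.
(1): ingot matches gasket: ingot ∉ tray-Green.
(2) (exactly one): nozzle ∈ tray-Green.
Suppose ingot ∈ tray-Red: no assignment then satisfies all the clues, so ingot ∉ tray-Red.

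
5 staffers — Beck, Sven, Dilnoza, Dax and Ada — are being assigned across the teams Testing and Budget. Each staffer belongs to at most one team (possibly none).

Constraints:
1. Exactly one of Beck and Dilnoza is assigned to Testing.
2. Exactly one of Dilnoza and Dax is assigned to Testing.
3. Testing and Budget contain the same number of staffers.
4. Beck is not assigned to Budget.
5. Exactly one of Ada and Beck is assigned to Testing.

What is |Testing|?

2

From (4): Beck ∉ Budget.
Suppose Sven ∈ Testing: no assignment then satisfies all the clues, so Sven ∉ Testing.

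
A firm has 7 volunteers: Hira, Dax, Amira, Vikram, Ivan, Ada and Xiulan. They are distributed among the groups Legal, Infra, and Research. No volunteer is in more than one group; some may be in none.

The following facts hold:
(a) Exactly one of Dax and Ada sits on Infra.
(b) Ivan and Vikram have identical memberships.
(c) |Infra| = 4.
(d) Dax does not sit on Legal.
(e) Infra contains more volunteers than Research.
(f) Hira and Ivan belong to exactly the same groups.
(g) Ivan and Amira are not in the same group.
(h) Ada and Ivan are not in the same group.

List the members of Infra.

Infra = {Dax, Hira, Ivan, Vikram}

From (d): Dax ∉ Legal.
Suppose Hira ∉ Infra: no assignment then satisfies all the clues, so Hira ∈ Infra.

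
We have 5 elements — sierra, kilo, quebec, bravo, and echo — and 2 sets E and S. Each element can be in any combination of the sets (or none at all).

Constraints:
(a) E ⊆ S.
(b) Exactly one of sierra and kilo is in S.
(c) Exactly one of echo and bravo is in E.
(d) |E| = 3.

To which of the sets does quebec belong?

quebec: E, S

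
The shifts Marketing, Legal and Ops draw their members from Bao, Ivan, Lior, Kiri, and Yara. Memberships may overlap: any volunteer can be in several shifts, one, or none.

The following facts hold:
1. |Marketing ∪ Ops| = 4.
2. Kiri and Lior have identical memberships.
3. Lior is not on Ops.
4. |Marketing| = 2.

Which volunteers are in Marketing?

From (3): Lior ∉ Ops.
(2): Kiri matches Lior: Kiri ∉ Ops.
Suppose Bao ∈ Marketing: no assignment then satisfies all the clues, so Bao ∉ Marketing.

Marketing = {Kiri, Lior}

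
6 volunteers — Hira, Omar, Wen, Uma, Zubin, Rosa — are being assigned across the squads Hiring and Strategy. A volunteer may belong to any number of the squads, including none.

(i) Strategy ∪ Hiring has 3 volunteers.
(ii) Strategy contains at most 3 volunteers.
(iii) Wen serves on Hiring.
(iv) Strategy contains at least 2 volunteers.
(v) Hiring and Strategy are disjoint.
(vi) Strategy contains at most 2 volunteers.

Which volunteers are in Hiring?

Hiring = {Wen}

From (iii): Wen ∈ Hiring.
(v) (disjoint): Wen ∉ Strategy.
Suppose Hira ∈ Hiring: no assignment then satisfies all the clues, so Hira ∉ Hiring.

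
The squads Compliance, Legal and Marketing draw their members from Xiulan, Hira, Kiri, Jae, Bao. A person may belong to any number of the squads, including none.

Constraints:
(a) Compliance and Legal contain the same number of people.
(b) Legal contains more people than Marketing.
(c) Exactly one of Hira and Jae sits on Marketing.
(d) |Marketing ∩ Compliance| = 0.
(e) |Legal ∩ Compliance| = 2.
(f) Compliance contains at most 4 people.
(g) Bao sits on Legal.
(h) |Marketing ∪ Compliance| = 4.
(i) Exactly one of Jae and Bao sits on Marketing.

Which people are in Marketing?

Marketing = {Jae}

From (g): Bao ∈ Legal.
Suppose Xiulan ∈ Marketing: no assignment then satisfies all the clues, so Xiulan ∉ Marketing.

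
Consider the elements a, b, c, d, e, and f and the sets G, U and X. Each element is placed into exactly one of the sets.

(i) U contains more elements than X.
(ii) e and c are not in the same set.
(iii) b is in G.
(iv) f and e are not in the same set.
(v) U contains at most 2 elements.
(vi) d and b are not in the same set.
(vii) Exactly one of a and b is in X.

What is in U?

U = {d, e}

From (iii): b ∈ G.
(vi): d ∉ G.
(vii) (exactly one): a ∈ X.
Suppose c ∈ U: no assignment then satisfies all the clues, so c ∉ U.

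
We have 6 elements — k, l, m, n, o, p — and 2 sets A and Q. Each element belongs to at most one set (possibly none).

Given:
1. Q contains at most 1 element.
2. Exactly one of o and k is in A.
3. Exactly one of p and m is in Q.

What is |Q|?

1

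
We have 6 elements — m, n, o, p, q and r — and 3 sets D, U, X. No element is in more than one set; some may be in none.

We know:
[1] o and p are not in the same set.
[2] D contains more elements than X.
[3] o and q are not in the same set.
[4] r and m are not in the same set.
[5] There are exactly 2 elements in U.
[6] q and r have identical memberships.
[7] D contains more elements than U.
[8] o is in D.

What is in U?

U = {q, r}

From (8): o ∈ D.
(1): p ∉ D.
(3): q ∉ D.
(6): r matches q: r ∉ D.
Suppose m ∈ U: no assignment then satisfies all the clues, so m ∉ U.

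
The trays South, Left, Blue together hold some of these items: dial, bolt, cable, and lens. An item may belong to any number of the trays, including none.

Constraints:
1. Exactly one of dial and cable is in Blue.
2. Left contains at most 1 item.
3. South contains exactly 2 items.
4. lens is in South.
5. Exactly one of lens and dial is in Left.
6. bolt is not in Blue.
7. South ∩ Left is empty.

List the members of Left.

Left = {dial}

From (4): lens ∈ South.
From (6): bolt ∉ Blue.
(7) (disjoint): lens ∉ Left.
(5) (exactly one): dial ∈ Left.
(7) (disjoint): dial ∉ South.
(2): Left already has 1, so the rest are out.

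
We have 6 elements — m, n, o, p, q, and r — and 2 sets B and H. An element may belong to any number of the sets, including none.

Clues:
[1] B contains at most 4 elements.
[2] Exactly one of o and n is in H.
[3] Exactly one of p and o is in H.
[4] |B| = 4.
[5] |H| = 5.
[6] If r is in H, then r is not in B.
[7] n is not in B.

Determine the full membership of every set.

B = {m, o, p, q}; H = {m, n, p, q, r}

From (7): n ∉ B.
Suppose m ∉ B: no assignment then satisfies all the clues, so m ∈ B.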